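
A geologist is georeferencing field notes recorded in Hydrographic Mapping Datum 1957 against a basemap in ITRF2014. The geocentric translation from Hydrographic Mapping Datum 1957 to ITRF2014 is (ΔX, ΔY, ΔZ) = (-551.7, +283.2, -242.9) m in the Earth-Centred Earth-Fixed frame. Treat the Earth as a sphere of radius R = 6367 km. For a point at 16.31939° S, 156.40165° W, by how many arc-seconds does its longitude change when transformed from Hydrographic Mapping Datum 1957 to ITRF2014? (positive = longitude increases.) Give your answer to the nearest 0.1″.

Δλ = -16.2″

sin φ = -0.280992, cos φ = 0.959710, sin λ = -0.400323, cos λ = -0.916374.
East component: ΔE = −sin λ·ΔX + cos λ·ΔY = −(-0.400323)(-551.7) + (-0.916374)(283.2) = -480.38 m.
1° of latitude spans πR/180 = 111125 m; at latitude φ, 1° of longitude spans that × cos φ = 106647.9 m, so Δλ = -480.38 / 106647.9 × 3600 = -16.216″.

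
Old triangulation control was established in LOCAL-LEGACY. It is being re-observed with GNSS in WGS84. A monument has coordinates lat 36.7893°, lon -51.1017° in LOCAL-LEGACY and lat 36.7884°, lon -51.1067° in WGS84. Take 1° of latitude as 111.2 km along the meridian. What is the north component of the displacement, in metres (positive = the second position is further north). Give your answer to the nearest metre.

Δφ = 36.7884° − 36.7893° = -0.0009°; Δλ = -51.1067° − -51.1017° = -0.0050°.
ΔN = Δφ × 111200 = -100.1 m; ΔE = Δλ × 111200 × cos(36.7893°) = -0.0050 × 111200 × 0.800843 = -445.3 m.

ΔN = -100 m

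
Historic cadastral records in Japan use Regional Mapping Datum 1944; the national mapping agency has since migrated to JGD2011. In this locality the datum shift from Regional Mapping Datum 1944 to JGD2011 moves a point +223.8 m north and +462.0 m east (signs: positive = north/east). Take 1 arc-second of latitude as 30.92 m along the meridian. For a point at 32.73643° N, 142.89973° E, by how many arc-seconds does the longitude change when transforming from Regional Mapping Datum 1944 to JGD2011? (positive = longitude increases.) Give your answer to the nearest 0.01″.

At latitude 32.73643°, cos φ = 0.841167.
1″ of longitude at this latitude = 30.92 × cos φ = 26.0089 m, so Δλ = 462.0 / 26.0089 = 17.763″.

Δλ = 17.76″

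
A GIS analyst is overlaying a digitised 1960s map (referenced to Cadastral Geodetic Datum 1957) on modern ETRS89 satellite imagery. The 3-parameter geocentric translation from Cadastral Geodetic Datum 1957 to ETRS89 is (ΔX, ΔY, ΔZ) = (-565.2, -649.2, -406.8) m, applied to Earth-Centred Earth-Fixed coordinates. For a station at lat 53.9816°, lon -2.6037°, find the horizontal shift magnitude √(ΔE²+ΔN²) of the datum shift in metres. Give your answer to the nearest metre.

701 m

At φ = 53.9816°, λ = -2.6037°: sin φ = 0.808828, cos φ = 0.588045, sin λ = -0.045427, cos λ = 0.998968.
ΔE = −sin λ·ΔX + cos λ·ΔY = −(-0.045427)·(-565.2) + (0.998968)·(-649.2) = -674.21 m.
ΔN = −sin φ cos λ·ΔX − sin φ sin λ·ΔY + cos φ·ΔZ = −(0.808828)(0.998968)(-565.2) − (0.808828)(-0.045427)(-649.2) + (0.588045)(-406.8) = 193.61 m.
Horizontal magnitude = √(ΔE² + ΔN²) = √((-674.21)² + 193.61²) = 701.45 m.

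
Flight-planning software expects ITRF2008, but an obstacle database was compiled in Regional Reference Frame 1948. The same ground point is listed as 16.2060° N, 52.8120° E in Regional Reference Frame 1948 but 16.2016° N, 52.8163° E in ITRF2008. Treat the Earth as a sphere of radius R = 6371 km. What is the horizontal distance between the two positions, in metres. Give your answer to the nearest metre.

Δφ = 16.2016° − 16.2060° = -0.0044°; Δλ = 52.8163° − 52.8120° = +0.0043°.
1° along a meridian = πR/180 = 111195 m.
ΔN = Δφ × 111195 = -489.3 m; ΔE = Δλ × 111195 × cos(16.2060°) = +0.0043 × 111195 × 0.960264 = 459.1 m.
Distance = √(ΔE² + ΔN²) = √(459.1² + (-489.3)²) = 671.0 m.

671 m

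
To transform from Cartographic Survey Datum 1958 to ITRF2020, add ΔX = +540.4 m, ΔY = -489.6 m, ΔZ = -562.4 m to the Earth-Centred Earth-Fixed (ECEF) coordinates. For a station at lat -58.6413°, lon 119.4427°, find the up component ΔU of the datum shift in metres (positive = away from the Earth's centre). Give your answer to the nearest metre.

ΔU = 120 m

At φ = -58.6413°, λ = 119.4427°: sin φ = -0.853926, cos φ = 0.520394, sin λ = 0.870848, cos λ = -0.491553.
ΔU = cos φ cos λ·ΔX + cos φ sin λ·ΔY + sin φ·ΔZ = (0.520394)(-0.491553)(540.4) + (0.520394)(0.870848)(-489.6) + (-0.853926)(-562.4) = 120.13 m.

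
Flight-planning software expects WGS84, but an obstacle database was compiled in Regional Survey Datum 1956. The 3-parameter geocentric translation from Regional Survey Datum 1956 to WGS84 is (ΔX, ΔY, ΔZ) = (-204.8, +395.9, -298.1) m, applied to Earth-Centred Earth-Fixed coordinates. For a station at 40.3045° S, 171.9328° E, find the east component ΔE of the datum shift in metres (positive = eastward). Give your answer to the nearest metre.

ΔE = -363 m

The local east axis at (φ, λ) is (−sin λ, cos λ, 0), so ΔE = −sin(171.9328°)·(-204.8) + cos(171.9328°)·395.9 = -363.24 m.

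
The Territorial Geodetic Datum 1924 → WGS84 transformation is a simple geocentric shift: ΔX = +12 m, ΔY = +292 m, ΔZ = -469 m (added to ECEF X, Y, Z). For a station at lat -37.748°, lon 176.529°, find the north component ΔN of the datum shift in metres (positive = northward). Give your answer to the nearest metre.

The local north axis is (−sin φ cos λ, −sin φ sin λ, cos φ), giving ΔN = -7.333 + 10.823 − 370.843 = -367.35 m.

ΔN = -367 m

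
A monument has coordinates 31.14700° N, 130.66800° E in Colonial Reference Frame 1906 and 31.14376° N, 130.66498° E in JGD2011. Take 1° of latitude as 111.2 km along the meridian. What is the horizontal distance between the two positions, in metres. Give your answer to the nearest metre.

Δφ = 31.14376° − 31.14700° = -0.00324°; Δλ = 130.66498° − 130.66800° = -0.00302°.
ΔN = Δφ × 111200 = -360.3 m; ΔE = Δλ × 111200 × cos(31.14700°) = -0.00302 × 111200 × 0.855843 = -287.4 m.
Distance = √(ΔE² + ΔN²) = √((-287.4)² + (-360.3)²) = 460.9 m.

461 m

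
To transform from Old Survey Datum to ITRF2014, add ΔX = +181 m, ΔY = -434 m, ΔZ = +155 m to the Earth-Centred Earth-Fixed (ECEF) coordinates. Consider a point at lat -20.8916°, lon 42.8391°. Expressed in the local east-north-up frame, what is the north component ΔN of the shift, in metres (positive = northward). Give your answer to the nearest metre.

At φ = -20.8916°, λ = 42.8391°: sin φ = -0.356601, cos φ = 0.934257, sin λ = 0.679942, cos λ = 0.733266.
ΔN = −sin φ cos λ·ΔX − sin φ sin λ·ΔY + cos φ·ΔZ = −(-0.356601)(0.733266)(181) − (-0.356601)(0.679942)(-434) + (0.934257)(155) = 86.91 m.

ΔN = 87 m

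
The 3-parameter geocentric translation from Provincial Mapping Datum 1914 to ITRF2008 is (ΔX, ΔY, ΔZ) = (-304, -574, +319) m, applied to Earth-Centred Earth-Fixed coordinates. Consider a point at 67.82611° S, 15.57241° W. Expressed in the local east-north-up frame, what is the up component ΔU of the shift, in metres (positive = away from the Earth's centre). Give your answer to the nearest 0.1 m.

ΔU = -347.8 m

At φ = -67.82611°, λ = -15.57241°: sin φ = -0.926043, cos φ = 0.377419, sin λ = -0.268456, cos λ = 0.963292.
ΔU = cos φ cos λ·ΔX + cos φ sin λ·ΔY + sin φ·ΔZ = (0.377419)(0.963292)(-304) + (0.377419)(-0.268456)(-574) + (-0.926043)(319) = -347.77 m.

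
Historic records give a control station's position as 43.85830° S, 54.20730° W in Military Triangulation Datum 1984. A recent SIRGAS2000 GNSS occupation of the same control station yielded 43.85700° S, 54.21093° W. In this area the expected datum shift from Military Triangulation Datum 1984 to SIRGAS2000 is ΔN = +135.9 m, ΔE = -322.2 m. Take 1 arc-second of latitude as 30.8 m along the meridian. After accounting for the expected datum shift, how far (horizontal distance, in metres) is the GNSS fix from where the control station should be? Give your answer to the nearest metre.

Observed coordinate differences: Δφ = +0.00130°, Δλ = -0.00363°.
Converting to metres (1° lat = 110880 m, cos φ = 0.721056): observed ΔN = 144.1 m, observed ΔE = -290.2 m.
Subtracting the expected shift leaves a residual of 144.1 − (135.9) = 8.2 m north and -290.2 − (-322.2) = 32.0 m east.
Residual distance = √(8.2² + 32.0²) = 33.0 m.

33 m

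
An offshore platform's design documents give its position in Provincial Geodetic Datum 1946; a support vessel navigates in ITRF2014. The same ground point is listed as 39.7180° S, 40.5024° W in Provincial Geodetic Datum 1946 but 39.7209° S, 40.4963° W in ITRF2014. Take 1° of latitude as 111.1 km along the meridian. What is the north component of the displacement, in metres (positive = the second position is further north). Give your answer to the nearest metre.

Δφ = -39.7209° − -39.7180° = -0.0029°; Δλ = -40.4963° − -40.5024° = +0.0061°.
ΔN = Δφ × 111100 = -322.2 m; ΔE = Δλ × 111100 × cos(-39.7180°) = +0.0061 × 111100 × 0.769199 = 521.3 m.

ΔN = -322 m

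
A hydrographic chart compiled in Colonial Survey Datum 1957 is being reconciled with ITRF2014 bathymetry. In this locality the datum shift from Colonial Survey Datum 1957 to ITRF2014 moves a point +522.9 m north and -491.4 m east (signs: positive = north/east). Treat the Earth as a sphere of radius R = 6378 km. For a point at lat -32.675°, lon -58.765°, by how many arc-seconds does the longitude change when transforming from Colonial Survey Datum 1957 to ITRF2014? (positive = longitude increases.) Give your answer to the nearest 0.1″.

Δλ = -18.9″

At latitude -32.675°, cos φ = 0.841746.
One radian of longitude at latitude φ spans R cos φ, so Δλ = ΔE / (R cos φ) = -491.4 / (6378000 × 0.841746) = -9.1531e-05 rad = -18.880″.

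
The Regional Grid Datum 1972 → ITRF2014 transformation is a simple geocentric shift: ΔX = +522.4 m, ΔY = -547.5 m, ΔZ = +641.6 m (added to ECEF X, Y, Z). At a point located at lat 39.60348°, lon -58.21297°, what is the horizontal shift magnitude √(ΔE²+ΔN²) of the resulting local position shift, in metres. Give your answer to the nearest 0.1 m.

157.2 m

The local east axis at (φ, λ) is (−sin λ, cos λ, 0), so ΔE = −sin(-58.21297°)·522.4 + cos(-58.21297°)·(-547.5) = 155.64 m.
The local north axis is (−sin φ cos λ, −sin φ sin λ, cos φ), giving ΔN = -175.420 − 296.667 + 494.336 = 22.25 m.
Horizontal magnitude = √(ΔE² + ΔN²) = √(155.64² + 22.25²) = 157.23 m.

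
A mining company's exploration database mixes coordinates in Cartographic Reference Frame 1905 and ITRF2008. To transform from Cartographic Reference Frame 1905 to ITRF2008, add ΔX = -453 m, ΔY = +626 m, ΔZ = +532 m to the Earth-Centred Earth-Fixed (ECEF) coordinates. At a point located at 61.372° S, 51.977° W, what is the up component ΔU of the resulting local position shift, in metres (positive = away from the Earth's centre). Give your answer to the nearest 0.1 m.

The local up (radial) axis is (cos φ cos λ, cos φ sin λ, sin φ), giving ΔU = -133.693 − 236.274 − 466.962 = -836.93 m.

ΔU = -836.9 m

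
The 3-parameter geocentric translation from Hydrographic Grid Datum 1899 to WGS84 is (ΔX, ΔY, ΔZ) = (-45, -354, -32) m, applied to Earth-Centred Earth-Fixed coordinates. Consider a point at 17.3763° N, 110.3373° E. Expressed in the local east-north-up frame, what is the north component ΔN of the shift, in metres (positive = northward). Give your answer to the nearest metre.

ΔN = 64 m

At φ = 17.3763°, λ = 110.3373°: sin φ = 0.298646, cos φ = 0.954364, sin λ = 0.937663, cos λ = -0.347546.
ΔN = −sin φ cos λ·ΔX − sin φ sin λ·ΔY + cos φ·ΔZ = −(0.298646)(-0.347546)(-45) − (0.298646)(0.937663)(-354) + (0.954364)(-32) = 63.92 m.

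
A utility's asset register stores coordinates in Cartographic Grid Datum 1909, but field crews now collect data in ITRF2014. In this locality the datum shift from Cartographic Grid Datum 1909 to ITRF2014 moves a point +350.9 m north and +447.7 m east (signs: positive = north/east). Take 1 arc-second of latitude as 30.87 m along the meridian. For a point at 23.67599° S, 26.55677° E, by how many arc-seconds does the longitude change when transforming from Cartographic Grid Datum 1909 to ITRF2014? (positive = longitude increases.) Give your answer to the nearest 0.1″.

Δλ = 15.8″

At latitude -23.67599°, cos φ = 0.915831.
1″ of longitude at this latitude = 30.87 × cos φ = 28.2717 m, so Δλ = 447.7 / 28.2717 = 15.836″.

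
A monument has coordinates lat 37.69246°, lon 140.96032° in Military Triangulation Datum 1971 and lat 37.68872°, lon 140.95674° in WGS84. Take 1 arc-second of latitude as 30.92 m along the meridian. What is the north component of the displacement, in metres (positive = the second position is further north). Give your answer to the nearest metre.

ΔN = -416 m

Δφ = 37.68872° − 37.69246° = -0.00374°; Δλ = 140.95674° − 140.96032° = -0.00358°.
1° of latitude = 3600 × 30.92 = 111312 m.
ΔN = Δφ × 111312 = -416.3 m; ΔE = Δλ × 111312 × cos(37.69246°) = -0.00358 × 111312 × 0.791304 = -315.3 m.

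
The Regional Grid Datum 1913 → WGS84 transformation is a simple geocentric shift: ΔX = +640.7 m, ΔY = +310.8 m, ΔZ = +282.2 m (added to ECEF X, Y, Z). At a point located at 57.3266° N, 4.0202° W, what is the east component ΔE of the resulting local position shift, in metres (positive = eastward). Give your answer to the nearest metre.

At φ = 57.3266°, λ = -4.0202°: sin φ = 0.841762, cos φ = 0.539850, sin λ = -0.070108, cos λ = 0.997539.
ΔE = −sin λ·ΔX + cos λ·ΔY = −(-0.070108)·(640.7) + (0.997539)·(310.8) = 354.95 m.

ΔE = 355 m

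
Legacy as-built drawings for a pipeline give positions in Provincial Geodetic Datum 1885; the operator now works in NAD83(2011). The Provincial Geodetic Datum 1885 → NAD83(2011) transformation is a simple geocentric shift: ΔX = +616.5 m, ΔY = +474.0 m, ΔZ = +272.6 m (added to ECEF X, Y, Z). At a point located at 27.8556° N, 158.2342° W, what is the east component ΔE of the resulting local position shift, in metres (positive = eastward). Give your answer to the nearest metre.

The local east axis at (φ, λ) is (−sin λ, cos λ, 0), so ΔE = −sin(-158.2342°)·616.5 + cos(-158.2342°)·474.0 = -211.60 m.

ΔE = -212 m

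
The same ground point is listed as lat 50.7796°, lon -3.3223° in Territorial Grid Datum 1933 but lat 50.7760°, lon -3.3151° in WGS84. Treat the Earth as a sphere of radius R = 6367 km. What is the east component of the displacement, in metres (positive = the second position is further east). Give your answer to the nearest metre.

ΔE = 506 m

Δφ = 50.7760° − 50.7796° = -0.0036°; Δλ = -3.3151° − -3.3223° = +0.0072°.
1° along a meridian = πR/180 = 111125 m.
ΔN = Δφ × 111125 = -400.1 m; ΔE = Δλ × 111125 × cos(50.7796°) = +0.0072 × 111125 × 0.632305 = 505.9 m.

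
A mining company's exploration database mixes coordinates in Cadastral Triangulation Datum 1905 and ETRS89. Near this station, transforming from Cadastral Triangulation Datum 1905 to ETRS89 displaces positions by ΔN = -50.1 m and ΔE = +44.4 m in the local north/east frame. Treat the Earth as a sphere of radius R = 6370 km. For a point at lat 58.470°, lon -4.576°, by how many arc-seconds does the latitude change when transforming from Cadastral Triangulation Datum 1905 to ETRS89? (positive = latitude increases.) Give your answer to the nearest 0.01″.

Δφ = -1.62″

On a sphere of radius R, 1 rad of latitude = R, so Δφ = ΔN / R = -50.1 / 6370000 = -7.8650e-06 rad = -1.622″.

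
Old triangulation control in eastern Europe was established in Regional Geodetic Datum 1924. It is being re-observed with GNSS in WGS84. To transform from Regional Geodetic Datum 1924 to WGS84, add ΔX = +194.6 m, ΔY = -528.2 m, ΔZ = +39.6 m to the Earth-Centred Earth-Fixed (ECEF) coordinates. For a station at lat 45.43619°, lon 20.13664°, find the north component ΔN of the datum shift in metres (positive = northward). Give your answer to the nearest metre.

ΔN = 27 m

The local north axis is (−sin φ cos λ, −sin φ sin λ, cos φ), giving ΔN = -130.172 + 129.554 + 27.787 = 27.17 m.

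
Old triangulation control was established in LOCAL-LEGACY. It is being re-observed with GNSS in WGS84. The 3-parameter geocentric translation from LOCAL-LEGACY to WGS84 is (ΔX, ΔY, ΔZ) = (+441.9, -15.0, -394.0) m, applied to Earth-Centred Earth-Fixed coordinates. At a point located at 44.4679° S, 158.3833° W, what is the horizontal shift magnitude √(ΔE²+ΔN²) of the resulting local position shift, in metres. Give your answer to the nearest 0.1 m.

592.1 m

The local east axis at (φ, λ) is (−sin λ, cos λ, 0), so ΔE = −sin(-158.3833°)·441.9 + cos(-158.3833°)·(-15.0) = 176.74 m.
The local north axis is (−sin φ cos λ, −sin φ sin λ, cos φ), giving ΔN = -287.784 + 3.871 − 281.175 = -565.09 m.
Horizontal magnitude = √(ΔE² + ΔN²) = √(176.74² + (-565.09)²) = 592.08 m.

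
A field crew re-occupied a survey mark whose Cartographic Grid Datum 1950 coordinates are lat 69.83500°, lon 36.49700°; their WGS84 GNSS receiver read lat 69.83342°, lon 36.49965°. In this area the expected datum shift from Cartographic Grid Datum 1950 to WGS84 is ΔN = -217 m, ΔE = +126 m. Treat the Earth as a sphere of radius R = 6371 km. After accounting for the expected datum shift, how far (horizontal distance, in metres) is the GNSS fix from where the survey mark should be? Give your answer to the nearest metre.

Observed coordinate differences: Δφ = -0.00158°, Δλ = +0.00265°.
Converting to metres (1° lat = 111195 m, cos φ = 0.344725): observed ΔN = -175.7 m, observed ΔE = 101.6 m.
Subtracting the expected shift leaves a residual of -175.7 − (-217) = 41.3 m north and 101.6 − (126) = -24.4 m east.
Residual distance = √(41.3² + (-24.4)²) = 48.0 m.

48 m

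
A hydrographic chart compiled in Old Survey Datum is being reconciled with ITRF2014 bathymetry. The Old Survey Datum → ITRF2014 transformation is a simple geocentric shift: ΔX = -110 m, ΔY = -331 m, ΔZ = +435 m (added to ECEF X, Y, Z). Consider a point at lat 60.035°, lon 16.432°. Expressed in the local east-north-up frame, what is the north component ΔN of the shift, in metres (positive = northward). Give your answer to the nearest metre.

At φ = 60.035°, λ = 16.432°: sin φ = 0.866331, cos φ = 0.499471, sin λ = 0.282877, cos λ = 0.959156.
ΔN = −sin φ cos λ·ΔX − sin φ sin λ·ΔY + cos φ·ΔZ = −(0.866331)(0.959156)(-110) − (0.866331)(0.282877)(-331) + (0.499471)(435) = 389.79 m.

ΔN = 390 m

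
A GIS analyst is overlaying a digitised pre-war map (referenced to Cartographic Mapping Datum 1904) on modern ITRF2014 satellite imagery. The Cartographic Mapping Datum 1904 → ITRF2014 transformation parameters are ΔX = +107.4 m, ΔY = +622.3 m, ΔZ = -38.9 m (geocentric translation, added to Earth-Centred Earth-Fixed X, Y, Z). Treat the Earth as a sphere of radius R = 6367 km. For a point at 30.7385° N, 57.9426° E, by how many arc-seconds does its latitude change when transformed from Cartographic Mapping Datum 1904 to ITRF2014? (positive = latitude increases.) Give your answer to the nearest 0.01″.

sin φ = 0.511121, cos φ = 0.859509, sin λ = 0.847517, cos λ = 0.530769.
North component: ΔN = −sin φ cos λ·ΔX − sin φ sin λ·ΔY + cos φ·ΔZ = −(0.511121)(0.530769)(107.4) − (0.511121)(0.847517)(622.3) + (0.859509)(-38.9) = -332.14 m.
1° of latitude spans πR/180 = 111125 m, so Δφ = -332.14 / 111125 × 3600 = -10.760″.

Δφ = -10.76″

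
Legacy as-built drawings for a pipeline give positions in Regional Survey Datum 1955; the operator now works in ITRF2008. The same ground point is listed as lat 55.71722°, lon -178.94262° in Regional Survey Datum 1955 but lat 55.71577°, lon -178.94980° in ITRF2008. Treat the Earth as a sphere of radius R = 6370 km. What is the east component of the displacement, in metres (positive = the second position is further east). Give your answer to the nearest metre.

ΔE = -450 m

Δφ = 55.71577° − 55.71722° = -0.00145°; Δλ = -178.94980° − -178.94262° = -0.00718°.
1° along a meridian = πR/180 = 111177 m.
ΔN = Δφ × 111177 = -161.2 m; ΔE = Δλ × 111177 × cos(55.71722°) = -0.00718 × 111177 × 0.563278 = -449.6 m.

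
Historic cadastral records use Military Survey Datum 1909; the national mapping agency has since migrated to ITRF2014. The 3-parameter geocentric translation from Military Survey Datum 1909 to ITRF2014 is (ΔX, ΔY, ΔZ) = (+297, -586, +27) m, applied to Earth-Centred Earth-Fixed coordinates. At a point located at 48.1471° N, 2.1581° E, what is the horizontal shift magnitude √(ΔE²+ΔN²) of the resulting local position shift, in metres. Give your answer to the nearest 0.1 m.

At φ = 48.1471°, λ = 2.1581°: sin φ = 0.744860, cos φ = 0.667220, sin λ = 0.037657, cos λ = 0.999291.
ΔE = −sin λ·ΔX + cos λ·ΔY = −(0.037657)·(297) + (0.999291)·(-586) = -596.77 m.
ΔN = −sin φ cos λ·ΔX − sin φ sin λ·ΔY + cos φ·ΔZ = −(0.744860)(0.999291)(297) − (0.744860)(0.037657)(-586) + (0.667220)(27) = -186.61 m.
Horizontal magnitude = √(ΔE² + ΔN²) = √((-596.77)² + (-186.61)²) = 625.27 m.

625.3 m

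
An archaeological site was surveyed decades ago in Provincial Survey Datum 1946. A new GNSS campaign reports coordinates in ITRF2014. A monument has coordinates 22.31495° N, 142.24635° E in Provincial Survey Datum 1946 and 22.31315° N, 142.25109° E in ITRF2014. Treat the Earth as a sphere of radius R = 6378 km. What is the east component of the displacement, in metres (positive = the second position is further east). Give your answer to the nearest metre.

ΔE = 488 m

Δφ = 22.31315° − 22.31495° = -0.00180°; Δλ = 142.25109° − 142.24635° = +0.00474°.
1° along a meridian = πR/180 = 111317 m.
ΔN = Δφ × 111317 = -200.4 m; ΔE = Δλ × 111317 × cos(22.31495°) = +0.00474 × 111317 × 0.925111 = 488.1 m.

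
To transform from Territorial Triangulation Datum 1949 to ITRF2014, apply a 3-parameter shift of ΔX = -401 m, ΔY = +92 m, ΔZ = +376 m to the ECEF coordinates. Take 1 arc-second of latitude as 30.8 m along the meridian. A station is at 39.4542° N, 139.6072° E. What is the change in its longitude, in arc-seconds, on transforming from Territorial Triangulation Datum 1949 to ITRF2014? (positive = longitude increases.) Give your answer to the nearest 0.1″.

Δλ = 8.0″

sin φ = 0.635461, cos φ = 0.772133, sin λ = 0.648024, cos λ = -0.761620.
East component: ΔE = −sin λ·ΔX + cos λ·ΔY = −(0.648024)(-401) + (-0.761620)(92) = 189.79 m.
1° of latitude spans 3600 × 30.80 = 110880 m; at latitude φ, 1° of longitude spans that × cos φ = 85614.1 m, so Δλ = 189.79 / 85614.1 × 3600 = 7.980″.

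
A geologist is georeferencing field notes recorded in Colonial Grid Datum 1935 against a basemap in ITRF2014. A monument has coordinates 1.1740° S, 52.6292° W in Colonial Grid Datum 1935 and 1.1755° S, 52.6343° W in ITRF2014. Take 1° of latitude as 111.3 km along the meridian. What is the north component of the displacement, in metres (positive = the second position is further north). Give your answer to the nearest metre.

Δφ = -1.1755° − -1.1740° = -0.0015°; Δλ = -52.6343° − -52.6292° = -0.0051°.
ΔN = Δφ × 111300 = -167.0 m; ΔE = Δλ × 111300 × cos(-1.1740°) = -0.0051 × 111300 × 0.999790 = -567.5 m.

ΔN = -167 m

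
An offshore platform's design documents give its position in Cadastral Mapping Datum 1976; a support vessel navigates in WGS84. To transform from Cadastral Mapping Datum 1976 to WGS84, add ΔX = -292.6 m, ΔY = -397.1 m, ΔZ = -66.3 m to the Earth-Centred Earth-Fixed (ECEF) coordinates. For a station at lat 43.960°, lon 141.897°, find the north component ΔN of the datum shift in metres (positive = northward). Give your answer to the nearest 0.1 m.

At φ = 43.960°, λ = 141.897°: sin φ = 0.694156, cos φ = 0.719825, sin λ = 0.617077, cos λ = -0.786903.
ΔN = −sin φ cos λ·ΔX − sin φ sin λ·ΔY + cos φ·ΔZ = −(0.694156)(-0.786903)(-292.6) − (0.694156)(0.617077)(-397.1) + (0.719825)(-66.3) = -37.46 m.

ΔN = -37.5 m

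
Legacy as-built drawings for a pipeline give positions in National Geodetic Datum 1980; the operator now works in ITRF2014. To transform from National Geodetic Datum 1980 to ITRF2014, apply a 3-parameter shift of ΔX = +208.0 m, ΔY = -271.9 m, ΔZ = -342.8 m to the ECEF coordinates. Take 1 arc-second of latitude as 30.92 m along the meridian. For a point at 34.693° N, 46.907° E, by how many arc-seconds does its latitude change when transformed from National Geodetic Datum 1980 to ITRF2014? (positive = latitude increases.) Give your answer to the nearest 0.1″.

Δφ = -8.1″

sin φ = 0.569179, cos φ = 0.822214, sin λ = 0.730246, cos λ = 0.683185.
North component: ΔN = −sin φ cos λ·ΔX − sin φ sin λ·ΔY + cos φ·ΔZ = −(0.569179)(0.683185)(208.0) − (0.569179)(0.730246)(-271.9) + (0.822214)(-342.8) = -249.72 m.
1° of latitude spans 3600 × 30.92 = 111312 m, so Δφ = -249.72 / 111312 × 3600 = -8.076″.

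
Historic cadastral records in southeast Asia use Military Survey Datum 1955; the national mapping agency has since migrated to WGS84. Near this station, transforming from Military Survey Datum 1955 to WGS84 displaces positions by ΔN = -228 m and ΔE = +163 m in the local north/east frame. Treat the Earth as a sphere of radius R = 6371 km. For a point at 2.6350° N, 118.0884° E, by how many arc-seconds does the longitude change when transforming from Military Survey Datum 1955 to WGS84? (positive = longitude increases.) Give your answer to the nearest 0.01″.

Δλ = 5.28″

At latitude 2.6350°, cos φ = 0.998943.
One radian of longitude at latitude φ spans R cos φ, so Δλ = ΔE / (R cos φ) = 163.0 / (6371000 × 0.998943) = 2.5612e-05 rad = 5.283″.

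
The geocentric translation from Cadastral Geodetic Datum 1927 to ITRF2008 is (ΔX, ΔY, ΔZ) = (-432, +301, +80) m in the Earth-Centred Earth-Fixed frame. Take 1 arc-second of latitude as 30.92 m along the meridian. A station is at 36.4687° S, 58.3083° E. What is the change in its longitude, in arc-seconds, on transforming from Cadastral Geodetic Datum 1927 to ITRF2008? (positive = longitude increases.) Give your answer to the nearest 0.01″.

Δλ = 21.14″

sin φ = -0.594384, cos φ = 0.804182, sin λ = 0.850887, cos λ = 0.525348.
East component: ΔE = −sin λ·ΔX + cos λ·ΔY = −(0.850887)(-432) + (0.525348)(301) = 525.71 m.
1° of latitude spans 3600 × 30.92 = 111312 m; at latitude φ, 1° of longitude spans that × cos φ = 89515.1 m, so Δλ = 525.71 / 89515.1 × 3600 = 21.142″.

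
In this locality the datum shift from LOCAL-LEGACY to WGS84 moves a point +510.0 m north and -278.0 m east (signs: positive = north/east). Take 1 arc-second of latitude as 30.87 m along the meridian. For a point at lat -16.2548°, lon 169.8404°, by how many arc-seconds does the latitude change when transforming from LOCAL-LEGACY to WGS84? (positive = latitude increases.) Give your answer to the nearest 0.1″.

Δφ = 16.5″

1″ of latitude = 30.87 m, so Δφ = 510.0 / 30.87 = 16.521″.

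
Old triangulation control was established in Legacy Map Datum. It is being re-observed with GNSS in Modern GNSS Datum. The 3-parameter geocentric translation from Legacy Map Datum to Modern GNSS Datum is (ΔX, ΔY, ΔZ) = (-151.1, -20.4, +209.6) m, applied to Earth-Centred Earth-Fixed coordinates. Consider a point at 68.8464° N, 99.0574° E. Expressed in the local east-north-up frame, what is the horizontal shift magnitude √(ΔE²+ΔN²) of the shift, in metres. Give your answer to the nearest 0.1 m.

168.7 m

The local east axis at (φ, λ) is (−sin λ, cos λ, 0), so ΔE = −sin(99.0574°)·(-151.1) + cos(99.0574°)·(-20.4) = 152.43 m.
The local north axis is (−sin φ cos λ, −sin φ sin λ, cos φ), giving ΔN = -22.184 + 18.788 + 75.638 = 72.24 m.
Horizontal magnitude = √(ΔE² + ΔN²) = √(152.43² + 72.24²) = 168.68 m.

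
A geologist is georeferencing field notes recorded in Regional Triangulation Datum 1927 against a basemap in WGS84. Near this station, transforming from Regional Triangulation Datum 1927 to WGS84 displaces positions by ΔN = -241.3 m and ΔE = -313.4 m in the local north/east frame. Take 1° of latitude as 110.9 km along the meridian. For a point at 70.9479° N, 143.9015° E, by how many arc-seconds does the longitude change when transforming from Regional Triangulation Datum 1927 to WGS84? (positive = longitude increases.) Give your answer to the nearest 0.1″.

At latitude 70.9479°, cos φ = 0.326428.
1° of longitude at this latitude = 110.9 × cos φ = 36.20 km, so Δλ = -313.4 / 36200.8 = -0.0086573° = -31.166″.

Δλ = -31.2″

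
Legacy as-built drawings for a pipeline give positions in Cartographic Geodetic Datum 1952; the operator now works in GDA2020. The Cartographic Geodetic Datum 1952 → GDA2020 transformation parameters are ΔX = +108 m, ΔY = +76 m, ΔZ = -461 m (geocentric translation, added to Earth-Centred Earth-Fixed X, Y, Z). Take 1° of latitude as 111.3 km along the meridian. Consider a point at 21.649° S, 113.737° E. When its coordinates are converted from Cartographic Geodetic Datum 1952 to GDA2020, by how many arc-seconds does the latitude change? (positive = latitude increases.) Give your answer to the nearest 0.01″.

Δφ = -13.55″

sin φ = -0.368920, cos φ = 0.929461, sin λ = 0.915403, cos λ = -0.402539.
North component: ΔN = −sin φ cos λ·ΔX − sin φ sin λ·ΔY + cos φ·ΔZ = −(-0.368920)(-0.402539)(108) − (-0.368920)(0.915403)(76) + (0.929461)(-461) = -418.85 m.
1° of latitude spans 111300 m, so Δφ = -418.85 / 111300 × 3600 = -13.548″.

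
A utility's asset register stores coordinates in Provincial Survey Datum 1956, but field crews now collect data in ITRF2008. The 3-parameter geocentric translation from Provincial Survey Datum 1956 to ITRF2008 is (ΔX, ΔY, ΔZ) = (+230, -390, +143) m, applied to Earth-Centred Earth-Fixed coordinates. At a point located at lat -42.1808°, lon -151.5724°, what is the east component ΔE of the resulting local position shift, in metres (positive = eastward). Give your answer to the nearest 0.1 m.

ΔE = 452.5 m

The local east axis at (φ, λ) is (−sin λ, cos λ, 0), so ΔE = −sin(-151.5724°)·230 + cos(-151.5724°)·(-390) = 452.46 m.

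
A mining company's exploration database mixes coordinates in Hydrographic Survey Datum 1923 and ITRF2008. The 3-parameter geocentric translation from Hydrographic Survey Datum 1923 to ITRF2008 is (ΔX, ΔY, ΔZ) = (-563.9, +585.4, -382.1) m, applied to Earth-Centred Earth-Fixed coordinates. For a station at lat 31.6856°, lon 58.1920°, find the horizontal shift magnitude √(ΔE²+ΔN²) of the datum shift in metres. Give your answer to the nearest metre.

898 m

At φ = 31.6856°, λ = 58.1920°: sin φ = 0.525258, cos φ = 0.850943, sin λ = 0.849819, cos λ = 0.527074.
ΔE = −sin λ·ΔX + cos λ·ΔY = −(0.849819)·(-563.9) + (0.527074)·(585.4) = 787.76 m.
ΔN = −sin φ cos λ·ΔX − sin φ sin λ·ΔY + cos φ·ΔZ = −(0.525258)(0.527074)(-563.9) − (0.525258)(0.849819)(585.4) + (0.850943)(-382.1) = -430.34 m.
Horizontal magnitude = √(ΔE² + ΔN²) = √(787.76² + (-430.34)²) = 897.64 m.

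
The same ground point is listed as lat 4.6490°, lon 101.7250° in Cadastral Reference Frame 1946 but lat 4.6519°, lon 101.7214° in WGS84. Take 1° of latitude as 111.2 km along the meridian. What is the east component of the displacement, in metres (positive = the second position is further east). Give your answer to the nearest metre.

Δφ = 4.6519° − 4.6490° = +0.0029°; Δλ = 101.7214° − 101.7250° = -0.0036°.
ΔN = Δφ × 111200 = 322.5 m; ΔE = Δλ × 111200 × cos(4.6490°) = -0.0036 × 111200 × 0.996710 = -399.0 m.

ΔE = -399 m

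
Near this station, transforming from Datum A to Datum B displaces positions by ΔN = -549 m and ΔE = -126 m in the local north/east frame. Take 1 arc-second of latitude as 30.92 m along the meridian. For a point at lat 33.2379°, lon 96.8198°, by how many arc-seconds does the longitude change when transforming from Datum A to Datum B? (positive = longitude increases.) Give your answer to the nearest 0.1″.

Δλ = -4.9″

At latitude 33.2379°, cos φ = 0.836402.
1″ of longitude at this latitude = 30.92 × cos φ = 25.8615 m, so Δλ = -126.0 / 25.8615 = -4.872″.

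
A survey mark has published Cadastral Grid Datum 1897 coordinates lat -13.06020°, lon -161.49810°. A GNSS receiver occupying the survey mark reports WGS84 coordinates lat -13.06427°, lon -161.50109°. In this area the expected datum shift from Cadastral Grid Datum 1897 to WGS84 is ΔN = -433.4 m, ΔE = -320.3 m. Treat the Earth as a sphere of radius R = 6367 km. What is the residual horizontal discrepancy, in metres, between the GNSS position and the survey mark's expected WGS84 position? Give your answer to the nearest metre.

19 m

Observed coordinate differences: Δφ = -0.00407°, Δλ = -0.00299°.
Converting to metres (1° lat = 111125 m, cos φ = 0.974133): observed ΔN = -452.3 m, observed ΔE = -323.7 m.
Subtracting the expected shift leaves a residual of -452.3 − (-433.4) = -18.9 m north and -323.7 − (-320.3) = -3.4 m east.
Residual distance = √((-18.9)² + (-3.4)²) = 19.2 m.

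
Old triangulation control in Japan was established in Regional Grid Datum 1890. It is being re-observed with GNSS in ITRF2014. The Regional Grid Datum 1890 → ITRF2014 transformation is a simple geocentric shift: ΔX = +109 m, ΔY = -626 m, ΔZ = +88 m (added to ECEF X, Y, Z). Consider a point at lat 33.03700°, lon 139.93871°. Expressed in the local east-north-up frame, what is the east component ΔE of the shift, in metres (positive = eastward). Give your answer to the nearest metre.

The local east axis at (φ, λ) is (−sin λ, cos λ, 0), so ΔE = −sin(139.93871°)·109 + cos(139.93871°)·(-626) = 408.96 m.

ΔE = 409 m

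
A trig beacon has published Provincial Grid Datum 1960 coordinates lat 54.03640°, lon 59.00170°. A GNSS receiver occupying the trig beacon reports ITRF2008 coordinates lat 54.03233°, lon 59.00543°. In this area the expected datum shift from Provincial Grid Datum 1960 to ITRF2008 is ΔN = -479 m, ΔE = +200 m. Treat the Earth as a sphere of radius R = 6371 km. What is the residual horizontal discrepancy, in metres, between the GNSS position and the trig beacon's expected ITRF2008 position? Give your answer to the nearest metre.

Observed coordinate differences: Δφ = -0.00407°, Δλ = +0.00373°.
Converting to metres (1° lat = 111195 m, cos φ = 0.587271): observed ΔN = -452.6 m, observed ΔE = 243.6 m.
Subtracting the expected shift leaves a residual of -452.6 − (-479) = 26.4 m north and 243.6 − (200) = 43.6 m east.
Residual distance = √(26.4² + 43.6²) = 51.0 m.

51 m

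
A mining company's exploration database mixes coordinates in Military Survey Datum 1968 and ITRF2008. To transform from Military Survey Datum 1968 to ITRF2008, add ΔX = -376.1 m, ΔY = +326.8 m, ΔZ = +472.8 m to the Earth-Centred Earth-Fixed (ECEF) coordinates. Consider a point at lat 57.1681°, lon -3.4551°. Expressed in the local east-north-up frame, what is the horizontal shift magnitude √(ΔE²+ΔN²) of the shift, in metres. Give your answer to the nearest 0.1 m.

At φ = 57.1681°, λ = -3.4551°: sin φ = 0.840265, cos φ = 0.542176, sin λ = -0.060266, cos λ = 0.998182.
ΔE = −sin λ·ΔX + cos λ·ΔY = −(-0.060266)·(-376.1) + (0.998182)·(326.8) = 303.54 m.
ΔN = −sin φ cos λ·ΔX − sin φ sin λ·ΔY + cos φ·ΔZ = −(0.840265)(0.998182)(-376.1) − (0.840265)(-0.060266)(326.8) + (0.542176)(472.8) = 588.34 m.
Horizontal magnitude = √(ΔE² + ΔN²) = √(303.54² + 588.34²) = 662.03 m.

662.0 m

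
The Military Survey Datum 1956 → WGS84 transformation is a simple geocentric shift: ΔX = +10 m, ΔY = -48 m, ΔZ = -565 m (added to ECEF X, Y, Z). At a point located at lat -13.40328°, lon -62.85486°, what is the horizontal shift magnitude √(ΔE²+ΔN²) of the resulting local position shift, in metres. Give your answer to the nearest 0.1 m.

The local east axis at (φ, λ) is (−sin λ, cos λ, 0), so ΔE = −sin(-62.85486°)·10 + cos(-62.85486°)·(-48) = -13.00 m.
The local north axis is (−sin φ cos λ, −sin φ sin λ, cos φ), giving ΔN = 1.058 + 9.901 − 549.611 = -538.65 m.
Horizontal magnitude = √(ΔE² + ΔN²) = √((-13.00)² + (-538.65)²) = 538.81 m.

538.8 m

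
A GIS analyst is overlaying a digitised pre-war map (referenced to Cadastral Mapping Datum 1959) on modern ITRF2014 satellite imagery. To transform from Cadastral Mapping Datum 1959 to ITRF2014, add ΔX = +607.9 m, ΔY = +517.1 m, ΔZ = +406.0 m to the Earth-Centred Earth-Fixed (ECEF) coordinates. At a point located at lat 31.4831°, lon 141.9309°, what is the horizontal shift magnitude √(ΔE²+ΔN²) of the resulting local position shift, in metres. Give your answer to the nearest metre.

892 m

The local east axis at (φ, λ) is (−sin λ, cos λ, 0), so ΔE = −sin(141.9309°)·607.9 + cos(141.9309°)·517.1 = -781.93 m.
The local north axis is (−sin φ cos λ, −sin φ sin λ, cos φ), giving ΔN = 249.937 − 166.518 + 346.234 = 429.65 m.
Horizontal magnitude = √(ΔE² + ΔN²) = √((-781.93)² + 429.65²) = 892.20 m.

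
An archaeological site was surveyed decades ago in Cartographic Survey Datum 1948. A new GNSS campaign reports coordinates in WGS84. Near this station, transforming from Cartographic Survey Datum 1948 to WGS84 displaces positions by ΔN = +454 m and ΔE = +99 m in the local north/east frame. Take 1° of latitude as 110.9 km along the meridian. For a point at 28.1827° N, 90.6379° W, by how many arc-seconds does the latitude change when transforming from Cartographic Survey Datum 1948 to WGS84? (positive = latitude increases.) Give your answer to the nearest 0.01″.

Δφ = 14.74″

1° of latitude = 110.9 km, so Δφ = 454.0 / 110900 = 0.0040938° = 14.738″.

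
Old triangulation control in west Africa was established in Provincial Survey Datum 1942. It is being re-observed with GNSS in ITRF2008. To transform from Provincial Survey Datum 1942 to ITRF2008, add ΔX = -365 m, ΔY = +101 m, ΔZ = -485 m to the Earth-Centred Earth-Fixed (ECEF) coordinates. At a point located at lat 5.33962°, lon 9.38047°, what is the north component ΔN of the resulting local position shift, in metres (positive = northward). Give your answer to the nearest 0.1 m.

ΔN = -450.9 m

At φ = 5.33962°, λ = 9.38047°: sin φ = 0.093059, cos φ = 0.995661, sin λ = 0.162990, cos λ = 0.986628.
ΔN = −sin φ cos λ·ΔX − sin φ sin λ·ΔY + cos φ·ΔZ = −(0.093059)(0.986628)(-365) − (0.093059)(0.162990)(101) + (0.995661)(-485) = -450.91 m.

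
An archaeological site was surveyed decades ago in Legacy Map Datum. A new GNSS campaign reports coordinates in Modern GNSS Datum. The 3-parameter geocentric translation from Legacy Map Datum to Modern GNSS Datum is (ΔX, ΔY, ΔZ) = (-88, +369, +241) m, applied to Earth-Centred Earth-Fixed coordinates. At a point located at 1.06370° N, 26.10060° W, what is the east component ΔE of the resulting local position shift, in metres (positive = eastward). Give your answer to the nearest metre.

ΔE = 293 m

The local east axis at (φ, λ) is (−sin λ, cos λ, 0), so ΔE = −sin(-26.10060°)·(-88) + cos(-26.10060°)·369 = 292.66 m.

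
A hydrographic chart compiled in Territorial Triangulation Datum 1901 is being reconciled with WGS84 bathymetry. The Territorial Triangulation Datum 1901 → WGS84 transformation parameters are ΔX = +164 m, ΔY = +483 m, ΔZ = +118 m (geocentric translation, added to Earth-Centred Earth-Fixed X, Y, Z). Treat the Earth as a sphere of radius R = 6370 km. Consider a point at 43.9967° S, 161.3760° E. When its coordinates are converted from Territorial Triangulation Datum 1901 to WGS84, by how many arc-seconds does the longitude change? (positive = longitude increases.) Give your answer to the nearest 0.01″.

sin φ = -0.694617, cos φ = 0.719380, sin λ = 0.319356, cos λ = -0.947635.
East component: ΔE = −sin λ·ΔX + cos λ·ΔY = −(0.319356)(164) + (-0.947635)(483) = -510.08 m.
1° of latitude spans πR/180 = 111177 m; at latitude φ, 1° of longitude spans that × cos φ = 79978.8 m, so Δλ = -510.08 / 79978.8 × 3600 = -22.960″.

Δλ = -22.96″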